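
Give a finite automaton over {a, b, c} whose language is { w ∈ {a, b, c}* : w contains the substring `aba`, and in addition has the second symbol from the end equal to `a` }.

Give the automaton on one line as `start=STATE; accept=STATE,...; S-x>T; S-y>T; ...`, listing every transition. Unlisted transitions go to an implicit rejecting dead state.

Handle the two conditions separately and then intersect. The first has 4 states tracking whether and how much of `aba` has been seen; the second has 13 states tracking the last 2 symbols read. A product state is a pair (one from each), accepting exactly when both do.
          a    b    c  
>  S0     S1   S2   S3 
   S1     S4   S5   S6 
   S2     S7   S8   S9 
   S3    S10  S11  S12 
   S4     S4   S5   S6 
   S5    S13   S8   S9 
   S6    S10  S11  S12 
   S7     S4   S5   S6 
   S8     S7   S8   S9 
   S9    S10  S11  S12 
   S10    S4   S5   S6 
   S11    S7   S8   S9 
   S12   S10  S11  S12 
   S13   S14  S15  S16 
 * S14   S14  S15  S16 
 * S15   S13  S17  S18 
 * S16   S19  S20  S21 
   S17   S13  S17  S18 
   S18   S19  S20  S21 
   S19   S14  S15  S16 
   S20   S13  S17  S18 
   S21   S19  S20  S21 
(> = start, * = accepting)

start=S0; accept=S14,S15,S16; S0-a>S1; S0-b>S2; S0-c>S3; S1-a>S4; S1-b>S5; S1-c>S6; S2-a>S7; S2-b>S8; S2-c>S9; S3-a>S10; S3-b>S11; S3-c>S12; S4-a>S4; S4-b>S5; S4-c>S6; S5-a>S13; S5-b>S8; S5-c>S9; S6-a>S10; S6-b>S11; S6-c>S12; S7-a>S4; S7-b>S5; S7-c>S6; S8-a>S7; S8-b>S8; S8-c>S9; S9-a>S10; S9-b>S11; S9-c>S12; S10-a>S4; S10-b>S5; S10-c>S6; S11-a>S7; S11-b>S8; S11-c>S9; S12-a>S10; S12-b>S11; S12-c>S12; S13-a>S14; S13-b>S15; S13-c>S16; S14-a>S14; S14-b>S15; S14-c>S16; S15-a>S13; S15-b>S17; S15-c>S18; S16-a>S19; S16-b>S20; S16-c>S21; S17-a>S13; S17-b>S17; S17-c>S18; S18-a>S19; S18-b>S20; S18-c>S21; S19-a>S14; S19-b>S15; S19-c>S16; S20-a>S13; S20-b>S17; S20-c>S18; S21-a>S19; S21-b>S20; S21-c>S21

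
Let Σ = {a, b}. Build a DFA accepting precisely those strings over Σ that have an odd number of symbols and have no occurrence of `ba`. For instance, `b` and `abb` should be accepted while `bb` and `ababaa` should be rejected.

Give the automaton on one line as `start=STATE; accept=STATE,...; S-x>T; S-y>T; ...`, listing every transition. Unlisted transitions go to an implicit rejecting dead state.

Handle the two conditions separately and then intersect. The first has 2 states tracking the input length modulo 2; the second has 3 states tracking partial matches of the forbidden pattern `ba`. A product state is a pair (one from each), accepting exactly when both do. After merging equivalent states the machine shrinks.
5 states suffice.
        a   b  
>  q0   q1  q2 
 * q1   q0  q3 
 * q2   q4  q3 
   q3   q4  q2 
   q4   q4  q4 
(> = start, * = accepting)

start=q0; accept=q1,q2; q0-a>q1; q0-b>q2; q1-a>q0; q1-b>q3; q2-a>q4; q2-b>q3; q3-a>q4; q3-b>q2; q4-a>q4; q4-b>q4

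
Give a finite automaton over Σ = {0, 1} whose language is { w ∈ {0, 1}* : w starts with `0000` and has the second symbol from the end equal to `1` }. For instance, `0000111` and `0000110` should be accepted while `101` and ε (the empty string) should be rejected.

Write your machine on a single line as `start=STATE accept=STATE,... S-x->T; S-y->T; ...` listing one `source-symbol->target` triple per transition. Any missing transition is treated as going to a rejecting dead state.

start=s0; accept=s11,s12; s0-0->s1; s0-1->s2; s1-0->s3; s1-1->s4; s2-0->s5; s2-1->s6; s3-0->s7; s3-1->s4; s4-0->s5; s4-1->s6; s5-0->s8; s5-1->s4; s6-0->s5; s6-1->s6; s7-0->s9; s7-1->s4; s8-0->s8; s8-1->s4; s9-0->s9; s9-1->s10; s10-0->s11; s10-1->s12; s11-0->s9; s11-1->s10; s12-0->s11; s12-1->s12

Build one automaton per condition and run them in lockstep. One (6 states) tracks whether the input so far still matches the prefix `0000`; the other (7 states) tracks the last 2 symbols read. Each combined state is a pair, one component from each; accept when both components accept.
          0    1  
>  s0     s1   s2 
   s1     s3   s4 
   s2     s5   s6 
   s3     s7   s4 
   s4     s5   s6 
   s5     s8   s4 
   s6     s5   s6 
   s7     s9   s4 
   s8     s8   s4 
   s9     s9  s10 
   s10   s11  s12 
 * s11    s9  s10 
 * s12   s11  s12 
(> = start, * = accepting)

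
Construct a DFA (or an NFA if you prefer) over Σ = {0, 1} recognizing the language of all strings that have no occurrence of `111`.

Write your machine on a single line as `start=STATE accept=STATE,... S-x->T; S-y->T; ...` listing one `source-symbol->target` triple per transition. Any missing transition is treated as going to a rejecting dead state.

start=q0; accept=q0,q1,q2; q0-0->q0; q0-1->q1; q1-0->q0; q1-1->q2; q2-0->q0; q2-1->q3; q3-0->q3; q3-1->q3

Track partial matches of the forbidden pattern `111`. State q3 is a dead state reached once `111` has occurred; every other state accepts. q0 means no part of `111` is currently matched.
With 4 states:
        0   1  
>* q0   q0  q1 
 * q1   q0  q2 
 * q2   q0  q3 
   q3   q3  q3 
(> = start, * = accepting)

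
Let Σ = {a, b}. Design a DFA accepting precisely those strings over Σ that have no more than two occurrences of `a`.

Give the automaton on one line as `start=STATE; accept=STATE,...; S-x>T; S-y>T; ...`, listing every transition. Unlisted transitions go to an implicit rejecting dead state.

Count `a`s, saturating at 3: states S0 through S2 mean 0 through 2 `a`s seen; S3 means more than 2. Each `a` increments (capped at S3); other symbols loop. Accept from {S0, S1, S2}.
        a   b  
>* S0   S1  S0 
 * S1   S2  S1 
 * S2   S3  S2 
   S3   S3  S3 
(> = start, * = accepting)

start=S0; accept=S0,S1,S2; S0-a>S1; S0-b>S0; S1-a>S2; S1-b>S1; S2-a>S3; S2-b>S2; S3-a>S3; S3-b>S3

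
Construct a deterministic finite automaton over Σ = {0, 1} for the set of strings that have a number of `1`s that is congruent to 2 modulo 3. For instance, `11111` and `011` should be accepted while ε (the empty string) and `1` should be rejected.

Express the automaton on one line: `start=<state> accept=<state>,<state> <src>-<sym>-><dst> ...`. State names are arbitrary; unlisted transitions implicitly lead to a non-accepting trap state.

start=q0 accept=q2 q0-0->q0 q0-1->q1 q1-0->q1 q1-1->q2 q2-0->q2 q2-1->q0

Keep the running count of `1`s modulo 3: each `1` advances along the cycle q0 → q1 → q2 → q0 while other symbols loop. Accept at q2.
A 3-state machine:
        0   1  
>  q0   q0  q1 
   q1   q1  q2 
 * q2   q2  q0 
(> = start, * = accepting)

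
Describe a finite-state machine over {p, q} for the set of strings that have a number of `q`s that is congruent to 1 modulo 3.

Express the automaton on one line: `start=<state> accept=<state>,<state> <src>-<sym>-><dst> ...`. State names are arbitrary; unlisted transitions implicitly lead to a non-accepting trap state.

Keep the running count of `q`s modulo 3: each `q` advances along the cycle A → B → C → A while other symbols loop. Accept at B.
       p  q 
>  A   A  B 
 * B   B  C 
   C   C  A 
(> = start, * = accepting)

start=A accept=B A-p->A A-q->B B-p->B B-q->C C-p->C C-q->A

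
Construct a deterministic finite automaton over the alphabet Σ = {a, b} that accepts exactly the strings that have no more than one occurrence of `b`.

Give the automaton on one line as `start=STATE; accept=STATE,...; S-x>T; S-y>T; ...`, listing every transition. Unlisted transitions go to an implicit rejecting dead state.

Only the number of `b`s matters, and only up to 2. Make a chain s0 → s1 → s2 advanced by each `b` (with s2 absorbing); every other symbol self-loops. The accepting set is {s0, s1}.
With 3 states:
        a   b  
>* s0   s0  s1 
 * s1   s1  s2 
   s2   s2  s2 
(> = start, * = accepting)

start=s0; accept=s0,s1; s0-a>s0; s0-b>s1; s1-a>s1; s1-b>s2; s2-a>s2; s2-b>s2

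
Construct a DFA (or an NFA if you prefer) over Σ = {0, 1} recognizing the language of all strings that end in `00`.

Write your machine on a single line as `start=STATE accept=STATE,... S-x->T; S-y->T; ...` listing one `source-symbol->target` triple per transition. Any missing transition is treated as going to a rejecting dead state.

start=A; accept=C; A-0->B; A-1->A; B-0->C; B-1->A; C-0->C; C-1->A

Let each state record the length of the longest suffix of the input read so far that is also a prefix of `00`. B means the last symbol is `0`; C means the last 2 symbols are `00`. Accept only at C, where the string currently ends in `00`.
       0  1 
>  A   B  A 
   B   C  A 
 * C   C  A 
(> = start, * = accepting)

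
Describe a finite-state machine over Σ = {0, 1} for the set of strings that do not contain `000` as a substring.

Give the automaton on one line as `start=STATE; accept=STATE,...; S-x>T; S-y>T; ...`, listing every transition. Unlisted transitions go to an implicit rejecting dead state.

This is the complement of 'contains `000`'. Use the same substring-matching states — A through D holding how much of `000` has just been matched — but flip the accepting set: everything except the trap D accepts.
With 4 states:
       0  1 
>* A   B  A 
 * B   C  A 
 * C   D  A 
   D   D  D 
(> = start, * = accepting)

start=A; accept=A,B,C; A-0>B; A-1>A; B-0>C; B-1>A; C-0>D; C-1>A; D-0>D; D-1>D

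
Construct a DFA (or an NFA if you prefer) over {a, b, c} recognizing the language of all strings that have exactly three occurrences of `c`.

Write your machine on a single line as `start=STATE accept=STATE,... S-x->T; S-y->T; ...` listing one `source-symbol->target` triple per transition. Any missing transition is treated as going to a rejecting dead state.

start=q0; accept=q3; q0-a->q0; q0-b->q0; q0-c->q1; q1-a->q1; q1-b->q1; q1-c->q2; q2-a->q2; q2-b->q2; q2-c->q3; q3-a->q3; q3-b->q3; q3-c->q4; q4-a->q4; q4-b->q4; q4-c->q4

Count `c`s, saturating at 4: states q0 through q3 mean 0 through 3 `c`s seen; q4 means more than 3. Each `c` increments (capped at q4); other symbols loop. Accept from {q3}.
With 5 states:
        a   b   c  
>  q0   q0  q0  q1 
   q1   q1  q1  q2 
   q2   q2  q2  q3 
 * q3   q3  q3  q4 
   q4   q4  q4  q4 
(> = start, * = accepting)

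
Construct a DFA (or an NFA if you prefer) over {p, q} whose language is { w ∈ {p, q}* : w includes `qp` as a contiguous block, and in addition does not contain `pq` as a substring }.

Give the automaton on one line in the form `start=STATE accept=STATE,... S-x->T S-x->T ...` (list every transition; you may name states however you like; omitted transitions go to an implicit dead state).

Build one automaton per condition and run them in lockstep. One (3 states) tracks whether and how much of `qp` has been seen; the other (3 states) tracks partial matches of the forbidden pattern `pq`. Each combined state is a pair, one component from each; accept when both components accept.
6 states suffice.
        p   q  
>  s0   s1  s2 
   s1   s1  s3 
   s2   s4  s2 
   s3   s5  s3 
 * s4   s4  s5 
   s5   s5  s5 
(> = start, * = accepting)

start=s0 accept=s4 s0-p->s1 s0-q->s2 s1-p->s1 s1-q->s3 s2-p->s4 s2-q->s2 s3-p->s5 s3-q->s3 s4-p->s4 s4-q->s5 s5-p->s5 s5-q->s5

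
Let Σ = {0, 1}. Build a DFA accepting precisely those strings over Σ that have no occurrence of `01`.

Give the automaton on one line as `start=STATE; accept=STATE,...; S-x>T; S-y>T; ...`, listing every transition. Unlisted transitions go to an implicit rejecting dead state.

Track partial matches of the forbidden pattern `01`. State C is a dead state reached once `01` has occurred; every other state accepts. A means no part of `01` is currently matched.
3 states suffice.
       0  1 
>* A   B  A 
 * B   B  C 
   C   C  C 
(> = start, * = accepting)

start=A; accept=A,B; A-0>B; A-1>A; B-0>B; B-1>C; C-0>C; C-1>C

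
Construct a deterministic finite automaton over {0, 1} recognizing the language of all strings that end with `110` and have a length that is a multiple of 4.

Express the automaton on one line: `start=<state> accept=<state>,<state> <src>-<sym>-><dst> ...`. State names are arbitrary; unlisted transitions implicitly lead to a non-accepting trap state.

Handle the two conditions separately and then intersect. One (4 states) tracks how much of the suffix `110` has currently been matched; the other (4 states) tracks the input length modulo 4. Each combined state is a pair, one component from each; accept when both components accept.
With 16 states:
          0    1  
>  q0     q1   q2 
   q1     q3   q4 
   q2     q3   q5 
   q3     q6   q7 
   q4     q6   q8 
   q5     q9   q8 
   q6     q0  q10 
   q7     q0  q11 
   q8    q12  q11 
   q9     q0  q10 
   q10    q1  q13 
   q11   q14  q13 
 * q12    q1   q2 
   q13   q15   q5 
   q14    q3   q4 
   q15    q6   q7 
(> = start, * = accepting)

start=q0 accept=q12 q0-0->q1 q0-1->q2 q1-0->q3 q1-1->q4 q2-0->q3 q2-1->q5 q3-0->q6 q3-1->q7 q4-0->q6 q4-1->q8 q5-0->q9 q5-1->q8 q6-0->q0 q6-1->q10 q7-0->q0 q7-1->q11 q8-0->q12 q8-1->q11 q9-0->q0 q9-1->q10 q10-0->q1 q10-1->q13 q11-0->q14 q11-1->q13 q12-0->q1 q12-1->q2 q13-0->q15 q13-1->q5 q14-0->q3 q14-1->q4 q15-0->q6 q15-1->q7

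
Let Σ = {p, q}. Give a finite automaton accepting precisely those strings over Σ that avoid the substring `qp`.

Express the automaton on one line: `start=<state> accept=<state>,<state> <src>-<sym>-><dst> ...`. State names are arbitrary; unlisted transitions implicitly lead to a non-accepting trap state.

start=S0 accept=S0,S1 S0-p->S0 S0-q->S1 S1-p->S2 S1-q->S1 S2-p->S2 S2-q->S2

This is the complement of 'contains `qp`'. Use the same substring-matching states — S0 through S2 holding how much of `qp` has just been matched — but flip the accepting set: everything except the trap S2 accepts.
With 3 states:
        p   q  
>* S0   S0  S1 
 * S1   S2  S1 
   S2   S2  S2 
(> = start, * = accepting)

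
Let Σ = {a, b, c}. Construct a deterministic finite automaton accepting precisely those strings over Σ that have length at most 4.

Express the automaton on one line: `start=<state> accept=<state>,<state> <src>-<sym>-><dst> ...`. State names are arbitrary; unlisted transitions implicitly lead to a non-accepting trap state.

start=S0 accept=S0,S1,S2,S3,S4 S0-a->S1 S0-b->S1 S0-c->S1 S1-a->S2 S1-b->S2 S1-c->S2 S2-a->S3 S2-b->S3 S2-c->S3 S3-a->S4 S3-b->S4 S3-c->S4 S4-a->S5 S4-b->S5 S4-c->S5 S5-a->S5 S5-b->S5 S5-c->S5

We only need to distinguish lengths 0, 1, …, 4, and '>4'. Chain S0 → S1 → S2 → S3 → S4 → S5 on every symbol, with S5 looping. Accepting states: {S0, S1, S2, S3, S4}.
        a   b   c  
>* S0   S1  S1  S1 
 * S1   S2  S2  S2 
 * S2   S3  S3  S3 
 * S3   S4  S4  S4 
 * S4   S5  S5  S5 
   S5   S5  S5  S5 
(> = start, * = accepting)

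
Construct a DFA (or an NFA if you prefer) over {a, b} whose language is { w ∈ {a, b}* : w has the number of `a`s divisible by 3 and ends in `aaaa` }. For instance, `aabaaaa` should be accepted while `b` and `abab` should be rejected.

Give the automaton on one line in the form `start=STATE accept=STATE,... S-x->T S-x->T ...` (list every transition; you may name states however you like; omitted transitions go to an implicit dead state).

start=q0 accept=q13 q0-a->q1 q0-b->q0 q1-a->q2 q1-b->q3 q2-a->q4 q2-b->q5 q3-a->q6 q3-b->q3 q4-a->q7 q4-b->q0 q5-a->q8 q5-b->q5 q6-a->q9 q6-b->q5 q7-a->q10 q7-b->q3 q8-a->q11 q8-b->q0 q9-a->q12 q9-b->q0 q10-a->q13 q10-b->q5 q11-a->q14 q11-b->q3 q12-a->q10 q12-b->q3 q13-a->q7 q13-b->q0 q14-a->q13 q14-b->q5

Build one automaton per condition and run them in lockstep. One (3 states) tracks the count of `a`s modulo 3; the other (5 states) tracks how much of the suffix `aaaa` has currently been matched. Each combined state is a pair, one component from each; accept when both components accept.
15 states suffice.
          a    b  
>  q0     q1   q0 
   q1     q2   q3 
   q2     q4   q5 
   q3     q6   q3 
   q4     q7   q0 
   q5     q8   q5 
   q6     q9   q5 
   q7    q10   q3 
   q8    q11   q0 
   q9    q12   q0 
   q10   q13   q5 
   q11   q14   q3 
   q12   q10   q3 
 * q13    q7   q0 
   q14   q13   q5 
(> = start, * = accepting)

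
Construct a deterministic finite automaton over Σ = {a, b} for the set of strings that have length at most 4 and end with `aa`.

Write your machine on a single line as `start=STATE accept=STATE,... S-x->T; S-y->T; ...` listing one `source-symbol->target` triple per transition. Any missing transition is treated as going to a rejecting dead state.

start=S0; accept=S3,S6,S9; S0-a->S1; S0-b->S2; S1-a->S3; S1-b->S4; S2-a->S5; S2-b->S4; S3-a->S6; S3-b->S7; S4-a->S8; S4-b->S7; S5-a->S6; S5-b->S7; S6-a->S9; S6-b->S10; S7-a->S11; S7-b->S10; S8-a->S9; S8-b->S10; S9-a->S12; S9-b->S13; S10-a->S14; S10-b->S13; S11-a->S12; S11-b->S13; S12-a->S12; S12-b->S13; S13-a->S14; S13-b->S13; S14-a->S12; S14-b->S13

Run two small machines in parallel and take their product. The first has 6 states tracking the input length, saturating at 5; the second has 3 states tracking how much of the suffix `aa` has currently been matched. A product state is a pair (one from each), accepting exactly when both do.
With 15 states:
          a    b  
>  S0     S1   S2 
   S1     S3   S4 
   S2     S5   S4 
 * S3     S6   S7 
   S4     S8   S7 
   S5     S6   S7 
 * S6     S9  S10 
   S7    S11  S10 
   S8     S9  S10 
 * S9    S12  S13 
   S10   S14  S13 
   S11   S12  S13 
   S12   S12  S13 
   S13   S14  S13 
   S14   S12  S13 
(> = start, * = accepting)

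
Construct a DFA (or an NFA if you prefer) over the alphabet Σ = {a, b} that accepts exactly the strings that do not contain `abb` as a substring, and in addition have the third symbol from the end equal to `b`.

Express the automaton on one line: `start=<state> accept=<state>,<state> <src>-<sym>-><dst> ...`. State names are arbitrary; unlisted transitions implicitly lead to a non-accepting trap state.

Build one automaton per condition and run them in lockstep. The first has 4 states tracking partial matches of the forbidden pattern `abb`; the second has 15 states tracking the last 3 symbols read. A product state is a pair (one from each), accepting exactly when both do.
With 22 states:
          a    b  
>  S0     S1   S2 
   S1     S3   S4 
   S2     S5   S6 
   S3     S7   S8 
   S4     S9  S10 
   S5    S11  S12 
   S6    S13  S14 
   S7     S7   S8 
   S8     S9  S10 
   S9    S11  S12 
   S10   S15  S16 
 * S11    S7   S8 
 * S12    S9  S10 
 * S13   S11  S12 
 * S14   S13  S14 
   S15   S17  S18 
   S16   S15  S16 
   S17   S19  S20 
   S18   S21  S10 
   S19   S19  S20 
   S20   S21  S10 
   S21   S17  S18 
(> = start, * = accepting)

start=S0 accept=S11,S12,S13,S14 S0-a->S1 S0-b->S2 S1-a->S3 S1-b->S4 S2-a->S5 S2-b->S6 S3-a->S7 S3-b->S8 S4-a->S9 S4-b->S10 S5-a->S11 S5-b->S12 S6-a->S13 S6-b->S14 S7-a->S7 S7-b->S8 S8-a->S9 S8-b->S10 S9-a->S11 S9-b->S12 S10-a->S15 S10-b->S16 S11-a->S7 S11-b->S8 S12-a->S9 S12-b->S10 S13-a->S11 S13-b->S12 S14-a->S13 S14-b->S14 S15-a->S17 S15-b->S18 S16-a->S15 S16-b->S16 S17-a->S19 S17-b->S20 S18-a->S21 S18-b->S10 S19-a->S19 S19-b->S20 S20-a->S21 S20-b->S10 S21-a->S17 S21-b->S18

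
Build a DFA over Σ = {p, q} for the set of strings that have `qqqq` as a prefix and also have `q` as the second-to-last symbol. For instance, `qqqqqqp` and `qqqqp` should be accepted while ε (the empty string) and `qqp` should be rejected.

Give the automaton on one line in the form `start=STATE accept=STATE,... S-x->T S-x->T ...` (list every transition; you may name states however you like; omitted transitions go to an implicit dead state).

Handle the two conditions separately and then intersect. One (6 states) tracks whether the input so far still matches the prefix `qqqq`; the other (7 states) tracks the last 2 symbols read. Each combined state is a pair, one component from each; accept when both components accept. Equivalent product states are then merged.
A 9-state machine:
        p   q  
>  S0   S1  S2 
   S1   S1  S1 
   S2   S1  S3 
   S3   S1  S4 
   S4   S1  S5 
 * S5   S6  S5 
 * S6   S7  S8 
   S7   S7  S8 
   S8   S6  S5 
(> = start, * = accepting)

start=S0 accept=S5,S6 S0-p->S1 S0-q->S2 S1-p->S1 S1-q->S1 S2-p->S1 S2-q->S3 S3-p->S1 S3-q->S4 S4-p->S1 S4-q->S5 S5-p->S6 S5-q->S5 S6-p->S7 S6-q->S8 S7-p->S7 S7-q->S8 S8-p->S6 S8-q->S5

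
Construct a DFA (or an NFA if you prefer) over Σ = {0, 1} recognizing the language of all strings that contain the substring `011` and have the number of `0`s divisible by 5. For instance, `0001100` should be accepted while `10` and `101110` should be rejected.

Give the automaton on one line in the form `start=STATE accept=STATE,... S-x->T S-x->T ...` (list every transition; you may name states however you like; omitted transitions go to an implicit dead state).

start=q0 accept=q15 q0-0->q1 q0-1->q0 q1-0->q2 q1-1->q3 q2-0->q4 q2-1->q5 q3-0->q2 q3-1->q6 q4-0->q7 q4-1->q8 q5-0->q4 q5-1->q9 q6-0->q9 q6-1->q6 q7-0->q10 q7-1->q11 q8-0->q7 q8-1->q12 q9-0->q12 q9-1->q9 q10-0->q1 q10-1->q13 q11-0->q10 q11-1->q14 q12-0->q14 q12-1->q12 q13-0->q1 q13-1->q15 q14-0->q15 q14-1->q14 q15-0->q6 q15-1->q15

Handle the two conditions separately and then intersect. The first has 4 states tracking whether and how much of `011` has been seen; the second has 5 states tracking the count of `0`s modulo 5. A product state is a pair (one from each), accepting exactly when both do.
A 16-state machine:
          0    1  
>  q0     q1   q0 
   q1     q2   q3 
   q2     q4   q5 
   q3     q2   q6 
   q4     q7   q8 
   q5     q4   q9 
   q6     q9   q6 
   q7    q10  q11 
   q8     q7  q12 
   q9    q12   q9 
   q10    q1  q13 
   q11   q10  q14 
   q12   q14  q12 
   q13    q1  q15 
   q14   q15  q14 
 * q15    q6  q15 
(> = start, * = accepting)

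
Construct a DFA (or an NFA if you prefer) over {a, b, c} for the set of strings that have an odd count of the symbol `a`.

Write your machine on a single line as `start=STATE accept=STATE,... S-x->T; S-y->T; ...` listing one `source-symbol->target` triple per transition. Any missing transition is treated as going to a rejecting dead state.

Keep the running count of `a`s modulo 2: each `a` advances along the cycle q0 → q1 → q0 while other symbols loop. Accept at q1.
With 2 states:
        a   b   c  
>  q0   q1  q0  q0 
 * q1   q0  q1  q1 
(> = start, * = accepting)

start=q0; accept=q1; q0-a->q1; q0-b->q0; q0-c->q0; q1-a->q0; q1-b->q1; q1-c->q1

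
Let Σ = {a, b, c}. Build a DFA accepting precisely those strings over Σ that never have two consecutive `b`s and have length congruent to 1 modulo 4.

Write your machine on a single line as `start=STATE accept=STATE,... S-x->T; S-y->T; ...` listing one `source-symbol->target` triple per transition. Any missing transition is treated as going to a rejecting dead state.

start=q0; accept=q1,q2; q0-a->q1; q0-b->q2; q0-c->q1; q1-a->q3; q1-b->q4; q1-c->q3; q2-a->q3; q2-b->q5; q2-c->q3; q3-a->q6; q3-b->q7; q3-c->q6; q4-a->q6; q4-b->q8; q4-c->q6; q5-a->q8; q5-b->q8; q5-c->q8; q6-a->q0; q6-b->q9; q6-c->q0; q7-a->q0; q7-b->q10; q7-c->q0; q8-a->q10; q8-b->q10; q8-c->q10; q9-a->q1; q9-b->q11; q9-c->q1; q10-a->q11; q10-b->q11; q10-c->q11; q11-a->q5; q11-b->q5; q11-c->q5

Run two small machines in parallel and take their product. The first has 3 states tracking partial matches of the forbidden pattern `bb`; the second has 4 states tracking the input length modulo 4. A product state is a pair (one from each), accepting exactly when both do.
          a    b    c  
>  q0     q1   q2   q1 
 * q1     q3   q4   q3 
 * q2     q3   q5   q3 
   q3     q6   q7   q6 
   q4     q6   q8   q6 
   q5     q8   q8   q8 
   q6     q0   q9   q0 
   q7     q0  q10   q0 
   q8    q10  q10  q10 
   q9     q1  q11   q1 
   q10   q11  q11  q11 
   q11    q5   q5   q5 
(> = start, * = accepting)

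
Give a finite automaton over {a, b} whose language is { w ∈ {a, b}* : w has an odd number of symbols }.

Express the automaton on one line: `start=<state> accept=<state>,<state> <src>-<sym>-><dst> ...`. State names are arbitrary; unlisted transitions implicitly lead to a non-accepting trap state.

Only the length mod 2 matters, so use a 2-cycle: from any state, every input symbol moves to the next state, wrapping s1 back to s0. Mark s1 accepting.
2 states suffice.
        a   b  
>  s0   s1  s1 
 * s1   s0  s0 
(> = start, * = accepting)

start=s0 accept=s1 s0-a->s1 s0-b->s1 s1-a->s0 s1-b->s0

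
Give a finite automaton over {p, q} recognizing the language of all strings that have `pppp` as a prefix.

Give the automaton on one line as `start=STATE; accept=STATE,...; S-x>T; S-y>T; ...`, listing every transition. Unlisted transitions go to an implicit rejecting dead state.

Walk along `pppp` while the input agrees: from S0 take `p` to S1, and so on. Any deviation drops to the rejecting sink S5. Once S4 is reached the prefix is confirmed and every continuation is accepted.
With 6 states:
        p   q  
>  S0   S1  S5 
   S1   S2  S5 
   S2   S3  S5 
   S3   S4  S5 
 * S4   S4  S4 
   S5   S5  S5 
(> = start, * = accepting)

start=S0; accept=S4; S0-p>S1; S0-q>S5; S1-p>S2; S1-q>S5; S2-p>S3; S2-q>S5; S3-p>S4; S3-q>S5; S4-p>S4; S4-q>S4; S5-p>S5; S5-q>S5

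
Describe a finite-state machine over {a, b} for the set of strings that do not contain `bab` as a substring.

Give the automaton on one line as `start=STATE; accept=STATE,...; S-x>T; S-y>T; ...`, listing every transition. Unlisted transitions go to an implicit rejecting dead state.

start=q0; accept=q0,q1,q2; q0-a>q0; q0-b>q1; q1-a>q2; q1-b>q1; q2-a>q0; q2-b>q3; q3-a>q3; q3-b>q3

This is the complement of 'contains `bab`'. Use the same substring-matching states — q0 through q3 holding how much of `bab` has just been matched — but flip the accepting set: everything except the trap q3 accepts.
4 states suffice.
        a   b  
>* q0   q0  q1 
 * q1   q2  q1 
 * q2   q0  q3 
   q3   q3  q3 
(> = start, * = accepting)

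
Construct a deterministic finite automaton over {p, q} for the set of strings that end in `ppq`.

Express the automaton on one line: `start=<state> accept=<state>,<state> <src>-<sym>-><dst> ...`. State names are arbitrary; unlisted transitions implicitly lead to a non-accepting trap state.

start=s0 accept=s3 s0-p->s1 s0-q->s0 s1-p->s2 s1-q->s0 s2-p->s2 s2-q->s3 s3-p->s1 s3-q->s0

Let each state record the length of the longest suffix of the input read so far that is also a prefix of `ppq`. s1 means the last symbol is `p`; s2 means the last 2 symbols are `pp`; s3 means the last 3 symbols are `ppq`. Accept only at s3, where the string currently ends in `ppq`.
With 4 states:
        p   q  
>  s0   s1  s0 
   s1   s2  s0 
   s2   s2  s3 
 * s3   s1  s0 
(> = start, * = accepting)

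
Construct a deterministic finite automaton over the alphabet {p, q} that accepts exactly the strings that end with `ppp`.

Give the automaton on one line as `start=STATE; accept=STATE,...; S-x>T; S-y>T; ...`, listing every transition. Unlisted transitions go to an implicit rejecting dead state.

Remember how much of `ppp` the current input suffix matches. State s0 means no match yet; s1 means the last symbol is `p`; s2 means the last 2 symbols are `pp`; s3 means the last 3 symbols are `ppp`. Only s3 accepts. On a mismatch, fall back to the longest proper suffix that is still a prefix of `ppp`.
4 states suffice.
        p   q  
>  s0   s1  s0 
   s1   s2  s0 
   s2   s3  s0 
 * s3   s3  s0 
(> = start, * = accepting)

start=s0; accept=s3; s0-p>s1; s0-q>s0; s1-p>s2; s1-q>s0; s2-p>s3; s2-q>s0; s3-p>s3; s3-q>s0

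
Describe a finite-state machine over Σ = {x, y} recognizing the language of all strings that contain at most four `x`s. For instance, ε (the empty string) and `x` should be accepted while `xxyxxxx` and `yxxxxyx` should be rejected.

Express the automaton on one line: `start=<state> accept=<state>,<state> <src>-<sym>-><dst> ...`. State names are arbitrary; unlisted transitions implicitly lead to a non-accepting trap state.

start=s0 accept=s0,s1,s2,s3,s4 s0-x->s1 s0-y->s0 s1-x->s2 s1-y->s1 s2-x->s3 s2-y->s2 s3-x->s4 s3-y->s3 s4-x->s5 s4-y->s4 s5-x->s5 s5-y->s5

Count `x`s, saturating at 5: states s0 through s4 mean 0 through 4 `x`s seen; s5 means more than 4. Each `x` increments (capped at s5); other symbols loop. Accept from {s0, s1, s2, s3, s4}.
A 6-state machine:
        x   y  
>* s0   s1  s0 
 * s1   s2  s1 
 * s2   s3  s2 
 * s3   s4  s3 
 * s4   s5  s4 
   s5   s5  s5 
(> = start, * = accepting)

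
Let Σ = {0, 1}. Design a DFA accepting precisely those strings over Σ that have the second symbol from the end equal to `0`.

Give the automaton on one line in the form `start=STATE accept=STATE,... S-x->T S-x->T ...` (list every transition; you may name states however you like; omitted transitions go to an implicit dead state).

start=A accept=D,E A-0->B A-1->C B-0->D B-1->E C-0->F C-1->G D-0->D D-1->E E-0->F E-1->G F-0->D F-1->E G-0->F G-1->G

Because acceptance depends on a position counted from the end, the machine has to buffer the most recent 2 symbols. Make each state the string of the last up-to-2 symbols read; on input `x` shift the window left and append `x`. Accept when the buffered window has length 2 and begins with `0`.
With 7 states:
       0  1 
>  A   B  C 
   B   D  E 
   C   F  G 
 * D   D  E 
 * E   F  G 
   F   D  E 
   G   F  G 
(> = start, * = accepting)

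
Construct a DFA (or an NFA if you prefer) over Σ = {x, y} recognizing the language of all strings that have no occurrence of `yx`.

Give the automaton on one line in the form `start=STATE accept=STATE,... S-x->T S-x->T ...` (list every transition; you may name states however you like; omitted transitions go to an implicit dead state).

This is the complement of 'contains `yx`'. Use the same substring-matching states — s0 through s2 holding how much of `yx` has just been matched — but flip the accepting set: everything except the trap s2 accepts.
3 states suffice.
        x   y  
>* s0   s0  s1 
 * s1   s2  s1 
   s2   s2  s2 
(> = start, * = accepting)

start=s0 accept=s0,s1 s0-x->s0 s0-y->s1 s1-x->s2 s1-y->s1 s2-x->s2 s2-y->s2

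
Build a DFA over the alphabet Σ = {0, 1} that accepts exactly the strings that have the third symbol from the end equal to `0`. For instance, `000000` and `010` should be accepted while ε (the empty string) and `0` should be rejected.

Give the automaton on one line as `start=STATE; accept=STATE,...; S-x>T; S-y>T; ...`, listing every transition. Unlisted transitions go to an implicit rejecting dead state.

start=A; accept=H,I,J,K; A-0>B; A-1>C; B-0>D; B-1>E; C-0>F; C-1>G; D-0>H; D-1>I; E-0>J; E-1>K; F-0>L; F-1>M; G-0>N; G-1>O; H-0>H; H-1>I; I-0>J; I-1>K; J-0>L; J-1>M; K-0>N; K-1>O; L-0>H; L-1>I; M-0>J; M-1>K; N-0>L; N-1>M; O-0>N; O-1>O

A DFA must remember the last 3 symbols (since which symbol is third-to-last isn't known until the input ends). Use one state per possible window of the last ≤3 symbols; accept from those whose window starts with `0`.
15 states suffice.
       0  1 
>  A   B  C 
   B   D  E 
   C   F  G 
   D   H  I 
   E   J  K 
   F   L  M 
   G   N  O 
 * H   H  I 
 * I   J  K 
 * J   L  M 
 * K   N  O 
   L   H  I 
   M   J  K 
   N   L  M 
   O   N  O 
(> = start, * = accepting)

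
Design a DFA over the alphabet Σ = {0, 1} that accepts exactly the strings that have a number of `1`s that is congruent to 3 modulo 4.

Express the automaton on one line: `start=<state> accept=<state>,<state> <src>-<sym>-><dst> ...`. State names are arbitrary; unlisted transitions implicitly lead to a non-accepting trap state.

start=q0 accept=q3 q0-0->q0 q0-1->q1 q1-0->q1 q1-1->q2 q2-0->q2 q2-1->q3 q3-0->q3 q3-1->q0

The only thing that matters is how many `1`s have appeared, reduced mod 4. Use one state per residue: q0 for 0, …, q3 for 3. Reading `1` moves to the next residue; anything else stays put. q3 is accepting.
        0   1  
>  q0   q0  q1 
   q1   q1  q2 
   q2   q2  q3 
 * q3   q3  q0 
(> = start, * = accepting)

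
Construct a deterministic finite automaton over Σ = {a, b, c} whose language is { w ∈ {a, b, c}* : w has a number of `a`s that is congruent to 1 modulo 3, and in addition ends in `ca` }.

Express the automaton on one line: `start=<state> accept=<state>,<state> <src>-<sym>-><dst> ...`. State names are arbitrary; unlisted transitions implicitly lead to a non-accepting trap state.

start=s0 accept=s4 s0-a->s1 s0-b->s0 s0-c->s2 s1-a->s3 s1-b->s1 s1-c->s1 s2-a->s4 s2-b->s0 s2-c->s2 s3-a->s0 s3-b->s3 s3-c->s3 s4-a->s3 s4-b->s1 s4-c->s1

Handle the two conditions separately and then intersect. The first has 3 states tracking the count of `a`s modulo 3; the second has 3 states tracking how much of the suffix `ca` has currently been matched. A product state is a pair (one from each), accepting exactly when both do. After merging equivalent states the machine shrinks.
A 5-state machine:
        a   b   c  
>  s0   s1  s0  s2 
   s1   s3  s1  s1 
   s2   s4  s0  s2 
   s3   s0  s3  s3 
 * s4   s3  s1  s1 
(> = start, * = accepting)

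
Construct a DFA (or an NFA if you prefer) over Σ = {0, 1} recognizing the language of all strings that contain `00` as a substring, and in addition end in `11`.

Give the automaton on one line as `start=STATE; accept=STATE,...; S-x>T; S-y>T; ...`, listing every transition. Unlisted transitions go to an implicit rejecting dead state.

Run two small machines in parallel and take their product. The first has 3 states tracking whether and how much of `00` has been seen; the second has 3 states tracking how much of the suffix `11` has currently been matched. A product state is a pair (one from each), accepting exactly when both do. Equivalent product states are then merged.
With 5 states:
        0   1  
>  S0   S1  S0 
   S1   S2  S0 
   S2   S2  S3 
   S3   S2  S4 
 * S4   S2  S4 
(> = start, * = accepting)

start=S0; accept=S4; S0-0>S1; S0-1>S0; S1-0>S2; S1-1>S0; S2-0>S2; S2-1>S3; S3-0>S2; S3-1>S4; S4-0>S2; S4-1>S4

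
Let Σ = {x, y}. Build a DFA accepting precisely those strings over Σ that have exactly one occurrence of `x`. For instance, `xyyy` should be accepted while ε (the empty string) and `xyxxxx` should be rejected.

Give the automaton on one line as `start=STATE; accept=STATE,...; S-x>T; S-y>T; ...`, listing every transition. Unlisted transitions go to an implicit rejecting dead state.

start=A; accept=B; A-x>B; A-y>A; B-x>C; B-y>B; C-x>C; C-y>C

Count `x`s, saturating at 2: state A means no `x` yet, B means one `x` seen, C means more than one. Each `x` increments (capped at C); other symbols loop. Accept from {B}.
3 states suffice.
       x  y 
>  A   B  A 
 * B   C  B 
   C   C  C 
(> = start, * = accepting)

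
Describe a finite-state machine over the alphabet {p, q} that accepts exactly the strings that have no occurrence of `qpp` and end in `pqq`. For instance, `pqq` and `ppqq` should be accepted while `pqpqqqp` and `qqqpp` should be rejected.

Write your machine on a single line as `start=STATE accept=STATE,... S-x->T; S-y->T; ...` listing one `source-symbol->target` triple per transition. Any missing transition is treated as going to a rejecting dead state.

start=A; accept=F; A-p->B; A-q->C; B-p->B; B-q->D; C-p->E; C-q->C; D-p->E; D-q->F; E-p->G; E-q->D; F-p->E; F-q->C; G-p->G; G-q->H; H-p->G; H-q->I; I-p->G; I-q->J; J-p->G; J-q->J

Build one automaton per condition and run them in lockstep. The first has 4 states tracking partial matches of the forbidden pattern `qpp`; the second has 4 states tracking how much of the suffix `pqq` has currently been matched. A product state is a pair (one from each), accepting exactly when both do.
10 states suffice.
       p  q 
>  A   B  C 
   B   B  D 
   C   E  C 
   D   E  F 
   E   G  D 
 * F   E  C 
   G   G  H 
   H   G  I 
   I   G  J 
   J   G  J 
(> = start, * = accepting)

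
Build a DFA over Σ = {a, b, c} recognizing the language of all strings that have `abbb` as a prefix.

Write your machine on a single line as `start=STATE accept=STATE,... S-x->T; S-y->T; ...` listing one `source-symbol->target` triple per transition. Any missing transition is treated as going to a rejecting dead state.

start=s0; accept=s4; s0-a->s1; s0-b->s5; s0-c->s5; s1-a->s5; s1-b->s2; s1-c->s5; s2-a->s5; s2-b->s3; s2-c->s5; s3-a->s5; s3-b->s4; s3-c->s5; s4-a->s4; s4-b->s4; s4-c->s4; s5-a->s5; s5-b->s5; s5-c->s5

Walk along `abbb` while the input agrees: from s0 take `a` to s1, and so on. Any deviation drops to the rejecting sink s5. Once s4 is reached the prefix is confirmed and every continuation is accepted.
With 6 states:
        a   b   c  
>  s0   s1  s5  s5 
   s1   s5  s2  s5 
   s2   s5  s3  s5 
   s3   s5  s4  s5 
 * s4   s4  s4  s4 
   s5   s5  s5  s5 
(> = start, * = accepting)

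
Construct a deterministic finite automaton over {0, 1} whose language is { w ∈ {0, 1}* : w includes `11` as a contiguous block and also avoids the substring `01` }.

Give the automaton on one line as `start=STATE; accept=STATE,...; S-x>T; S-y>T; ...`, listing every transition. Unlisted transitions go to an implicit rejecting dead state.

Build one automaton per condition and run them in lockstep. One (3 states) tracks whether and how much of `11` has been seen; the other (3 states) tracks partial matches of the forbidden pattern `01`. Each combined state is a pair, one component from each; accept when both components accept. After merging equivalent states the machine shrinks.
With 5 states:
        0   1  
>  S0   S1  S2 
   S1   S1  S1 
   S2   S1  S3 
 * S3   S4  S3 
 * S4   S4  S1 
(> = start, * = accepting)

start=S0; accept=S3,S4; S0-0>S1; S0-1>S2; S1-0>S1; S1-1>S1; S2-0>S1; S2-1>S3; S3-0>S4; S3-1>S3; S4-0>S4; S4-1>S1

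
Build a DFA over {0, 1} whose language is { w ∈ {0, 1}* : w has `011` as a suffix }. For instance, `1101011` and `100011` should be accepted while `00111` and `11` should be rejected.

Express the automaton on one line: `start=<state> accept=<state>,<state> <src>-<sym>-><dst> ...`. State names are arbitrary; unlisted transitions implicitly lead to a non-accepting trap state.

Remember how much of `011` the current input suffix matches. State q0 means no match yet; q1 means the last symbol is `0`; q2 means the last 2 symbols are `01`; q3 means the last 3 symbols are `011`. Only q3 accepts. On a mismatch, fall back to the longest proper suffix that is still a prefix of `011`.
A 4-state machine:
        0   1  
>  q0   q1  q0 
   q1   q1  q2 
   q2   q1  q3 
 * q3   q1  q0 
(> = start, * = accepting)

start=q0 accept=q3 q0-0->q1 q0-1->q0 q1-0->q1 q1-1->q2 q2-0->q1 q2-1->q3 q3-0->q1 q3-1->q0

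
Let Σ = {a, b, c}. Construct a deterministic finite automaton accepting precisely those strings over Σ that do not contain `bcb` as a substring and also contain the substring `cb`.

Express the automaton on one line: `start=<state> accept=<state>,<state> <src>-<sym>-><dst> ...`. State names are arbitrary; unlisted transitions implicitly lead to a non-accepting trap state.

start=q0 accept=q4,q6,q7 q0-a->q0 q0-b->q1 q0-c->q2 q1-a->q0 q1-b->q1 q1-c->q3 q2-a->q0 q2-b->q4 q2-c->q2 q3-a->q0 q3-b->q5 q3-c->q2 q4-a->q6 q4-b->q4 q4-c->q7 q5-a->q5 q5-b->q5 q5-c->q5 q6-a->q6 q6-b->q4 q6-c->q6 q7-a->q6 q7-b->q5 q7-c->q6

Handle the two conditions separately and then intersect. One (4 states) tracks partial matches of the forbidden pattern `bcb`; the other (3 states) tracks whether and how much of `cb` has been seen. Each combined state is a pair, one component from each; accept when both components accept.
        a   b   c  
>  q0   q0  q1  q2 
   q1   q0  q1  q3 
   q2   q0  q4  q2 
   q3   q0  q5  q2 
 * q4   q6  q4  q7 
   q5   q5  q5  q5 
 * q6   q6  q4  q6 
 * q7   q6  q5  q6 
(> = start, * = accepting)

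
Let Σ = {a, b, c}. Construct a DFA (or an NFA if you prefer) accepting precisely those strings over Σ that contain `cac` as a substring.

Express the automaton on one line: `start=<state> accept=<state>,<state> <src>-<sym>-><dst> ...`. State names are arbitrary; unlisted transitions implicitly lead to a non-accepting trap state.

start=q0 accept=q3 q0-a->q0 q0-b->q0 q0-c->q1 q1-a->q2 q1-b->q0 q1-c->q1 q2-a->q0 q2-b->q0 q2-c->q3 q3-a->q3 q3-b->q3 q3-c->q3

Track how much of `cac` has been matched so far: state q0 is no progress, q3 is the absorbing accept state reached once `cac` has occurred. Intermediate states record partial matches; on a mismatch, fall back to the longest reusable overlap.
A 4-state machine:
        a   b   c  
>  q0   q0  q0  q1 
   q1   q2  q0  q1 
   q2   q0  q0  q3 
 * q3   q3  q3  q3 
(> = start, * = accepting)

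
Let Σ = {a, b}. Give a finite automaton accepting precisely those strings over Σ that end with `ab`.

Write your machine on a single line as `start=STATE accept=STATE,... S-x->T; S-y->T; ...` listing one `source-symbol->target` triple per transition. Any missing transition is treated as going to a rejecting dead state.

Let each state record the length of the longest suffix of the input read so far that is also a prefix of `ab`. S1 means the last symbol is `a`; S2 means the last 2 symbols are `ab`. Accept only at S2, where the string currently ends in `ab`.
A 3-state machine:
        a   b  
>  S0   S1  S0 
   S1   S1  S2 
 * S2   S1  S0 
(> = start, * = accepting)

start=S0; accept=S2; S0-a->S1; S0-b->S0; S1-a->S1; S1-b->S2; S2-a->S1; S2-b->S0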